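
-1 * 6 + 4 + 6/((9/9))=4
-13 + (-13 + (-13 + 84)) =45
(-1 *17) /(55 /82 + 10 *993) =-1394 /814315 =-0.00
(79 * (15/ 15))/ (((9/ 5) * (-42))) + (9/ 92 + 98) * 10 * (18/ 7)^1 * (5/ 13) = 109535645/ 113022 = 969.15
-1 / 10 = -0.10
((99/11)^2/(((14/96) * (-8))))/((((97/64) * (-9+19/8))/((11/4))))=684288/35987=19.01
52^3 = 140608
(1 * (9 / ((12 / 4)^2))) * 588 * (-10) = -5880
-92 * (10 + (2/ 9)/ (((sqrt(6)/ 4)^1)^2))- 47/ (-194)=-5103259/ 5238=-974.28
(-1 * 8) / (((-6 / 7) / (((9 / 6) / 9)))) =14 / 9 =1.56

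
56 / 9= 6.22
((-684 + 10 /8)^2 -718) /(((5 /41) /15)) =915965379 /16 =57247836.19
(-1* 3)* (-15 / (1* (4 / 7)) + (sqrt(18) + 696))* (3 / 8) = -24111 / 32- 27* sqrt(2) / 8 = -758.24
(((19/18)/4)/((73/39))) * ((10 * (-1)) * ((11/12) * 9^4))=-9903465/1168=-8478.99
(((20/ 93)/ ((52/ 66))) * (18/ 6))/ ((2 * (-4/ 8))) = -330/ 403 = -0.82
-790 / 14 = -395 / 7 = -56.43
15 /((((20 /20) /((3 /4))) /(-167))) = -7515 /4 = -1878.75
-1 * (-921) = 921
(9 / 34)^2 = 81 / 1156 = 0.07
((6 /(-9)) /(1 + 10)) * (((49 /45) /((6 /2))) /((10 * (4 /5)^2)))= -49 /14256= -0.00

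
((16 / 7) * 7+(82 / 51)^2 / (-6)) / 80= 60743 / 312120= 0.19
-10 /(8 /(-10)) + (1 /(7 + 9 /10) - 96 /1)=-13173 /158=-83.37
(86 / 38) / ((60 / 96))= 344 / 95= 3.62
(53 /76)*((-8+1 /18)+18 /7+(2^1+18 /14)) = -13939 /9576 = -1.46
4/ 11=0.36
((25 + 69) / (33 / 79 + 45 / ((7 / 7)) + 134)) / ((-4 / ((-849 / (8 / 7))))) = 22066359 / 226784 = 97.30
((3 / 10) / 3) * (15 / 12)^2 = 5 / 32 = 0.16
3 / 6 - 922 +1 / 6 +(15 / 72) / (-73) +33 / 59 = -95178863 / 103368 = -920.78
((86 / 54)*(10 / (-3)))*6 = -860 / 27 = -31.85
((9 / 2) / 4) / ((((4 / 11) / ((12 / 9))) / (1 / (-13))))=-33 / 104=-0.32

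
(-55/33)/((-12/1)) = 5/36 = 0.14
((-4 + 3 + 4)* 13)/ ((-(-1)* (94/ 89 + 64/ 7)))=8099/ 2118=3.82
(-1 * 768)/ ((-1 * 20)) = 192/ 5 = 38.40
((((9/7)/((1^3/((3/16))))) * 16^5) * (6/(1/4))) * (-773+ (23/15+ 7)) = -4637836668.34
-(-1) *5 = 5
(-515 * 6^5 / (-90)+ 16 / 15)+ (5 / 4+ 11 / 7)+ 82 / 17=317763641 / 7140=44504.71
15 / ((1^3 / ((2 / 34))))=15 / 17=0.88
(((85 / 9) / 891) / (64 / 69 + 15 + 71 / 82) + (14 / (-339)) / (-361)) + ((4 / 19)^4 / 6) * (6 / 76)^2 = 1009454655756016 / 1350206897208327873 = 0.00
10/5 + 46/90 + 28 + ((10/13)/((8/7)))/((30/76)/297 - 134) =30.51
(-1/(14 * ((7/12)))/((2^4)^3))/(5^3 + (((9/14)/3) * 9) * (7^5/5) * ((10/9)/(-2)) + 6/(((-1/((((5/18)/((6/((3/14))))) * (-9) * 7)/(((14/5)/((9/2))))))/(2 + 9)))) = 0.00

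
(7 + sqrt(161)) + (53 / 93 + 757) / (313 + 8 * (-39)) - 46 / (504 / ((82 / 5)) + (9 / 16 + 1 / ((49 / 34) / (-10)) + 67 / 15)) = sqrt(161) + 986073763135 / 1292408259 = 775.66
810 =810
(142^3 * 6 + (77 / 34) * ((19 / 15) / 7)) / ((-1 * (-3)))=8761661489 / 1530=5726576.14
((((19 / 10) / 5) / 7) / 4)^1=19 / 1400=0.01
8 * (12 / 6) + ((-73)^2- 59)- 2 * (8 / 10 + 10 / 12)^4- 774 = 1821595199 / 405000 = 4497.77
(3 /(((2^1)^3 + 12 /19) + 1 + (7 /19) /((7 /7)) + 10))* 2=3 /10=0.30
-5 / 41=-0.12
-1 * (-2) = 2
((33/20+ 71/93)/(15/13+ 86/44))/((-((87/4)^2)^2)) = -82166656/23682727850985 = -0.00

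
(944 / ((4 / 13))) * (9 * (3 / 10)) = 41418 / 5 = 8283.60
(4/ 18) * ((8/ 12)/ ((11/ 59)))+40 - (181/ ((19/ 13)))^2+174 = -15122.07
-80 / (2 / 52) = -2080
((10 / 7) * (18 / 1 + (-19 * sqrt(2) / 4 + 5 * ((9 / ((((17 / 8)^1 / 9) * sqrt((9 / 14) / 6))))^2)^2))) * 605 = 464621138020620900 / 584647 - 57475 * sqrt(2) / 14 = 794703700910.54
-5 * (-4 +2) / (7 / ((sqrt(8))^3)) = 160 * sqrt(2) / 7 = 32.32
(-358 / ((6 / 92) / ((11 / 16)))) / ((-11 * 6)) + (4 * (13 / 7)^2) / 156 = 202045 / 3528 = 57.27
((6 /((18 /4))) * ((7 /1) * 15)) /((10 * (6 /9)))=21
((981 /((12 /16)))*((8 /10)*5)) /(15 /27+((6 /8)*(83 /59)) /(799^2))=7094402203968 /753315421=9417.57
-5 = -5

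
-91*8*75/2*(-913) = 24924900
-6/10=-0.60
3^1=3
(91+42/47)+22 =113.89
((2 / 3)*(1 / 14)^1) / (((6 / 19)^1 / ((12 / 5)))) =38 / 105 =0.36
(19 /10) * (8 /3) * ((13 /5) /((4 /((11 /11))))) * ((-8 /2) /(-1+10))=-988 /675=-1.46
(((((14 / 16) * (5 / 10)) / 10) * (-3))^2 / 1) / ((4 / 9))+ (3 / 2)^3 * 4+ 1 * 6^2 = 5072769 / 102400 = 49.54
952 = 952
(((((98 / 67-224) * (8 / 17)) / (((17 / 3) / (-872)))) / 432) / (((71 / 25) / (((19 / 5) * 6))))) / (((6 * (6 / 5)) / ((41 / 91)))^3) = 446048096875 / 6078358373724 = 0.07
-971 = -971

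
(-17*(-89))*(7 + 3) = 15130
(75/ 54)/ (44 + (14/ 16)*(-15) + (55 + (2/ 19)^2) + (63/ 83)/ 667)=1998532100/ 123586821207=0.02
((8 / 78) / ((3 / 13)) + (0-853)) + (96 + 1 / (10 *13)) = -885161 / 1170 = -756.55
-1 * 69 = -69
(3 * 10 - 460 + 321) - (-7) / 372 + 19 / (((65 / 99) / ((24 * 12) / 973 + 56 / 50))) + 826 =445836621383 / 588178500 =758.00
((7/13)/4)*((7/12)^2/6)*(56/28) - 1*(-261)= 5863447/22464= 261.02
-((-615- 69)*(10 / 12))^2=-324900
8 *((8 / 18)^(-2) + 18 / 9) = 113 / 2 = 56.50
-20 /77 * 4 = -80 /77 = -1.04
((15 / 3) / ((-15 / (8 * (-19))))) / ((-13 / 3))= -152 / 13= -11.69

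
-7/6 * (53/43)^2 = -19663/11094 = -1.77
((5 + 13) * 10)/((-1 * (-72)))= 5/2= 2.50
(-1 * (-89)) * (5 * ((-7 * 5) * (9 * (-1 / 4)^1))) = 140175 / 4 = 35043.75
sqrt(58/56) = sqrt(203)/14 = 1.02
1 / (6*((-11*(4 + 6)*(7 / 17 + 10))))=-0.00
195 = 195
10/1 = 10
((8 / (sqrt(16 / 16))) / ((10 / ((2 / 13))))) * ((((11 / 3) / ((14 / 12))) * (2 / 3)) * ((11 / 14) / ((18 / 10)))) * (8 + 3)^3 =2576816 / 17199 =149.82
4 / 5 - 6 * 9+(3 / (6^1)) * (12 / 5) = -52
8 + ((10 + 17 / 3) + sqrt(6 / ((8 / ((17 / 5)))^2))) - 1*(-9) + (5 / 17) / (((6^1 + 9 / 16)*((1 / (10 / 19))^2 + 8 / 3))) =17*sqrt(6) / 40 + 21964346 / 672231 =33.71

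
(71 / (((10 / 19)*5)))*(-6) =-4047 / 25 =-161.88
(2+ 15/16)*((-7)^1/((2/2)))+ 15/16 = -157/8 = -19.62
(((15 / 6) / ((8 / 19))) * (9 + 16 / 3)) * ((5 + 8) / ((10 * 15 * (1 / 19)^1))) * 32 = 201799 / 45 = 4484.42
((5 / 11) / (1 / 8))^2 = 1600 / 121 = 13.22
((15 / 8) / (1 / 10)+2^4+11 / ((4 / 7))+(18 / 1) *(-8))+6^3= 126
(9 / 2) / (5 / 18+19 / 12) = 162 / 67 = 2.42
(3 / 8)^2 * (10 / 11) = 0.13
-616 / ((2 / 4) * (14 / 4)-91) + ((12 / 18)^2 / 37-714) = -4002814 / 5661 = -707.09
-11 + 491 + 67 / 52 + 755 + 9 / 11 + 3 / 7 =4955091 / 4004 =1237.54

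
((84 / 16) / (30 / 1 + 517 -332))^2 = 441 / 739600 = 0.00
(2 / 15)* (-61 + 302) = 482 / 15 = 32.13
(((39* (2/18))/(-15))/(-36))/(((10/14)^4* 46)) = 31213/46575000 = 0.00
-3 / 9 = -1 / 3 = -0.33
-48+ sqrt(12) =-48+ 2*sqrt(3) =-44.54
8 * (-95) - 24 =-784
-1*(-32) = 32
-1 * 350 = -350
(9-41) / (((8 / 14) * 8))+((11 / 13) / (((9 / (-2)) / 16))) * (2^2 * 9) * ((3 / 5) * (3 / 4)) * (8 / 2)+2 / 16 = -104951 / 520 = -201.83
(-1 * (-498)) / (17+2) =498 / 19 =26.21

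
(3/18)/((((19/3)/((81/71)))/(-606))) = -18.19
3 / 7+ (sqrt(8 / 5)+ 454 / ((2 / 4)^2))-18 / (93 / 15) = 2 *sqrt(10) / 5+ 393535 / 217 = 1814.79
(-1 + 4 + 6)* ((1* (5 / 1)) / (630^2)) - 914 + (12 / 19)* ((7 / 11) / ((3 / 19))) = -88429309 / 97020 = -911.45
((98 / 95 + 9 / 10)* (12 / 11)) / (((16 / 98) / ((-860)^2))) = 1995034020 / 209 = 9545617.32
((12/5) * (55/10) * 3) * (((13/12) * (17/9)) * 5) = 2431/6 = 405.17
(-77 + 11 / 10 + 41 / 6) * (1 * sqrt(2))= -1036 * sqrt(2) / 15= -97.68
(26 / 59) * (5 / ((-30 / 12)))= -52 / 59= -0.88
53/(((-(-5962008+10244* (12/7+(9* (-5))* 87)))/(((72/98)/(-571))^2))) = 5724/3004069669054727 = 0.00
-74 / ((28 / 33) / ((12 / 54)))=-407 / 21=-19.38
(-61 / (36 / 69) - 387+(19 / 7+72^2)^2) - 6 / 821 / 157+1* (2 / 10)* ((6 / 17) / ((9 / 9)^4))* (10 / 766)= 13275300062889003203 / 493478039796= 26901501.17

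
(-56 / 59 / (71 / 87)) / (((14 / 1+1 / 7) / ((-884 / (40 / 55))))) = 99.96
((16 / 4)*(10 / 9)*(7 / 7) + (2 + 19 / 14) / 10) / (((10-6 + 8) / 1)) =6023 / 15120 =0.40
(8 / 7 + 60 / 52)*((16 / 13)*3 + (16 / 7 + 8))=265848 / 8281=32.10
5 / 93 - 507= -47146 / 93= -506.95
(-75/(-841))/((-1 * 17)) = -0.01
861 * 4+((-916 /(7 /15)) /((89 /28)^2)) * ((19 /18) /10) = 81352460 /23763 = 3423.49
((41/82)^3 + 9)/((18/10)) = 365/72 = 5.07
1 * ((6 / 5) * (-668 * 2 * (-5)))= 8016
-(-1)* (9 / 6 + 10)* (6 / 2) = 69 / 2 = 34.50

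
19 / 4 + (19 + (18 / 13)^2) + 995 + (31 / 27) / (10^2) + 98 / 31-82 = 3330652096 / 3536325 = 941.84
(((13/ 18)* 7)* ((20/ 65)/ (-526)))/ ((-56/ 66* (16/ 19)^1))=209/ 50496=0.00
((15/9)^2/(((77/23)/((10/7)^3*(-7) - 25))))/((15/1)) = -255875/101871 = -2.51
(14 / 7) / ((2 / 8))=8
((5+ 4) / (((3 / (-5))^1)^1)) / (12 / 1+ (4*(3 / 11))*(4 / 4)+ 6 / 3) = -165 / 166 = -0.99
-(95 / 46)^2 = -9025 / 2116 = -4.27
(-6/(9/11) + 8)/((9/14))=28/27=1.04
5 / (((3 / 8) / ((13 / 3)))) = 520 / 9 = 57.78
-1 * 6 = -6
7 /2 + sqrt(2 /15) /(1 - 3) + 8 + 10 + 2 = 47 /2 - sqrt(30) /30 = 23.32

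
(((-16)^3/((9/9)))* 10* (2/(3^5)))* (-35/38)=1433600/4617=310.50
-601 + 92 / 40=-5987 / 10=-598.70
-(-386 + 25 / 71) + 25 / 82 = 2247017 / 5822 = 385.95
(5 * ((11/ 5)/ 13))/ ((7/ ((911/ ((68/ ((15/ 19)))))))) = 150315/ 117572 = 1.28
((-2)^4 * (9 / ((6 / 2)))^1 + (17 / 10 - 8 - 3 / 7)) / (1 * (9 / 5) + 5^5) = 2889 / 218876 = 0.01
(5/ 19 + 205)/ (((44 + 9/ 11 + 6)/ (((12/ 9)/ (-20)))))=-220/ 817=-0.27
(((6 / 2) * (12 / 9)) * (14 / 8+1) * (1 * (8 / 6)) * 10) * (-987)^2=142878120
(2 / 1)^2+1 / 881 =3525 / 881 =4.00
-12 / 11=-1.09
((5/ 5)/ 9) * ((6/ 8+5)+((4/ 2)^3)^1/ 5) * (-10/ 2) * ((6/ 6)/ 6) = -49/ 72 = -0.68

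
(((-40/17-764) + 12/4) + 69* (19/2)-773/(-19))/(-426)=43391/275196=0.16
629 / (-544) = -37 / 32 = -1.16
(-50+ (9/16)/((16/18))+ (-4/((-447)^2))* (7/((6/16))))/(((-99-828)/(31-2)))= 109846428665/71125610112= 1.54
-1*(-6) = 6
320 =320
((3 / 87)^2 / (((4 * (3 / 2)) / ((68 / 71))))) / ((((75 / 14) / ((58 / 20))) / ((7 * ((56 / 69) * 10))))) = 186592 / 31965975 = 0.01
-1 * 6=-6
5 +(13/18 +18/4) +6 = 146/9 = 16.22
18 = 18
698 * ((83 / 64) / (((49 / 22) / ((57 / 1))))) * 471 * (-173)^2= 256026060394731 / 784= 326563852544.30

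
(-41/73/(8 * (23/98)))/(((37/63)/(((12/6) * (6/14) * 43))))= -2332449/124246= -18.77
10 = 10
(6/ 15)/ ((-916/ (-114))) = 57/ 1145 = 0.05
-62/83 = -0.75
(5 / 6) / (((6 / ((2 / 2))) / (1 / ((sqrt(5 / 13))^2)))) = 13 / 36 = 0.36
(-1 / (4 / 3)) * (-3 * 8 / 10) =9 / 5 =1.80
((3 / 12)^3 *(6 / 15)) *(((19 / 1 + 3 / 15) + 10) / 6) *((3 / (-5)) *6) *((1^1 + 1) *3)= -657 / 1000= -0.66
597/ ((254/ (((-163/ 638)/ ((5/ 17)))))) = -1654287/ 810260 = -2.04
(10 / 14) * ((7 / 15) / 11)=1 / 33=0.03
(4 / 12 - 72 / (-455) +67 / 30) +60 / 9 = 25639 / 2730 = 9.39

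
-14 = -14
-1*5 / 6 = -5 / 6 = -0.83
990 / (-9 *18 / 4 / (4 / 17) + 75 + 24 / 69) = -182160 / 17807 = -10.23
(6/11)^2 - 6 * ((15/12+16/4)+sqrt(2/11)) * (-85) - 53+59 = 510 * sqrt(22)/11+649479/242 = 2901.26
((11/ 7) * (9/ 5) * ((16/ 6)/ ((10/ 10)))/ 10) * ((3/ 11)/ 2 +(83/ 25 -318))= -1037994/ 4375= -237.26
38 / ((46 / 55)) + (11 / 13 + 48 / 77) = 1079878 / 23023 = 46.90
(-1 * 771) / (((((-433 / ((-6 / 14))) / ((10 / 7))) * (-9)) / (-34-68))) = -262140 / 21217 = -12.36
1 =1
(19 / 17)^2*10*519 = 1873590 / 289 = 6483.01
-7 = -7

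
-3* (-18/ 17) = 54/ 17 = 3.18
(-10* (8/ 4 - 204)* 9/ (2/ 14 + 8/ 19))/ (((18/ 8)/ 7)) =1504496/ 15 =100299.73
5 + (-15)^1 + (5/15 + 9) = -0.67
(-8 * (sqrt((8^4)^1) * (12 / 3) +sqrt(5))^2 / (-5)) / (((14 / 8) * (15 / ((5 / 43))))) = 16384 * sqrt(5) / 4515 +99872 / 215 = 472.64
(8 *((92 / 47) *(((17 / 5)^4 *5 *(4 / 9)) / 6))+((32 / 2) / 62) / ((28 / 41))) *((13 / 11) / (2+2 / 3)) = 343.66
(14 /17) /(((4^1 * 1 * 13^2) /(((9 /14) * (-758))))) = -0.59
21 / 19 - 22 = -20.89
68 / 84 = 17 / 21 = 0.81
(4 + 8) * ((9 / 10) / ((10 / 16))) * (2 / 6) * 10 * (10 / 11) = 576 / 11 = 52.36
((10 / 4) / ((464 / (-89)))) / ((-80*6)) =89 / 89088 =0.00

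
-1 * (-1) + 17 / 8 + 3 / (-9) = 67 / 24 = 2.79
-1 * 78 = -78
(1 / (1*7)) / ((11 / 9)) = 9 / 77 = 0.12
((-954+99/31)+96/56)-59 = -218756/217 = -1008.09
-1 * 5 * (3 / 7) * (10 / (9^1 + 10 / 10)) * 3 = -45 / 7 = -6.43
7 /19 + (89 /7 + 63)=10119 /133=76.08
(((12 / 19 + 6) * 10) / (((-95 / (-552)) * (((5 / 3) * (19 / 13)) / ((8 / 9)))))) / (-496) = -301392 / 1063145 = -0.28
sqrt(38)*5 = 5*sqrt(38) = 30.82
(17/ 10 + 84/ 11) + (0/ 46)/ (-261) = 1027/ 110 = 9.34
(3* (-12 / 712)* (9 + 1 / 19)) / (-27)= 86 / 5073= 0.02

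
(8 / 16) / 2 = 0.25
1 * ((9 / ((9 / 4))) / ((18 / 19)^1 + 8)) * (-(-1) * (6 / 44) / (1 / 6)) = 0.37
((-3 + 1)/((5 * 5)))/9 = -2/225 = -0.01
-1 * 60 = -60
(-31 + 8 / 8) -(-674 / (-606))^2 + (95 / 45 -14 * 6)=-3461992 / 30603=-113.13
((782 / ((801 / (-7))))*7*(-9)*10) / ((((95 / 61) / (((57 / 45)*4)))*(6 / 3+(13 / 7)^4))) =44896740784 / 44539605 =1008.02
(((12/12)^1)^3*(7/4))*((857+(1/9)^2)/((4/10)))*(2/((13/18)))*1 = 1214815/117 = 10383.03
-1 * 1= -1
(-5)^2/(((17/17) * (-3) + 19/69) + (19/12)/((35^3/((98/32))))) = -96600000/10527563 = -9.18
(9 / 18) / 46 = 1 / 92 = 0.01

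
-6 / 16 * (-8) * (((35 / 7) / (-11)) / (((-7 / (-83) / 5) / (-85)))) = 529125 / 77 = 6871.75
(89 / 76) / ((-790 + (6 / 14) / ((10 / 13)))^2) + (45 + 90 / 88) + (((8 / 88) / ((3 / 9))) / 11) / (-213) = 91762674072873879 / 1993860595650836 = 46.02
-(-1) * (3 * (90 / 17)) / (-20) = -27 / 34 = -0.79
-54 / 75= -18 / 25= -0.72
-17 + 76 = 59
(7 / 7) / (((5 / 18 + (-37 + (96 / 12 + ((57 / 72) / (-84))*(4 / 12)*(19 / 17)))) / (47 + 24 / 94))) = -228354336 / 138812855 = -1.65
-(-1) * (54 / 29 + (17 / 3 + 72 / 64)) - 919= -633601 / 696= -910.35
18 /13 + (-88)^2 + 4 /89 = 8961462 /1157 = 7745.43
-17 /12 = -1.42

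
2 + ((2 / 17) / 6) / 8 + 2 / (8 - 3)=4901 / 2040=2.40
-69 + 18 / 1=-51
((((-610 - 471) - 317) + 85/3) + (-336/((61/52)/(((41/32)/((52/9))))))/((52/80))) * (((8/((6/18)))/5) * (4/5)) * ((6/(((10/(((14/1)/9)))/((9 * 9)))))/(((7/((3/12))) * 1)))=-1508071824/99125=-15213.84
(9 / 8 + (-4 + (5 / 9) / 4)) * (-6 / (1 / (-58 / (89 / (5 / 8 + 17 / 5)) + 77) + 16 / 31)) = 808511837 / 26081232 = 31.00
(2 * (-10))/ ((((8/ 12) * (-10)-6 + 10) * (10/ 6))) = 9/ 2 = 4.50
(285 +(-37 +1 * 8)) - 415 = -159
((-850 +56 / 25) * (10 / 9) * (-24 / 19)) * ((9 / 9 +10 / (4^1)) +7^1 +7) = 1186864 / 57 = 20822.18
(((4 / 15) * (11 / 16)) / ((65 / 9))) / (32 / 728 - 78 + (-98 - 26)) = -77 / 612600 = -0.00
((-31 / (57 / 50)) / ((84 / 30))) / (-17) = 3875 / 6783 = 0.57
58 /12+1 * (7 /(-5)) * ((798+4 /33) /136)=-12651 /3740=-3.38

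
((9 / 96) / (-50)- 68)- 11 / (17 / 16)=-2131251 / 27200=-78.35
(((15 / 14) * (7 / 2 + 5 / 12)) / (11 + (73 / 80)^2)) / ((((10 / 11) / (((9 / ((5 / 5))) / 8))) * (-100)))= -1551 / 353402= -0.00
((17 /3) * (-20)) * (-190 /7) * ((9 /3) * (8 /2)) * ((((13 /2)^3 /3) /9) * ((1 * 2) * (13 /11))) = 1845040600 /2079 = 887465.42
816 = 816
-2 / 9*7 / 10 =-7 / 45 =-0.16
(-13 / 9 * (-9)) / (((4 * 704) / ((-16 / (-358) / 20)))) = 13 / 1260160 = 0.00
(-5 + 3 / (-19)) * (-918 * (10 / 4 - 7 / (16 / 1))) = 742203 / 76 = 9765.83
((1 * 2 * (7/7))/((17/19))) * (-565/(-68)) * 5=53675/578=92.86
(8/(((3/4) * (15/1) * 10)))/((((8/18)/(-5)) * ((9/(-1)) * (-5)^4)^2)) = -4/158203125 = -0.00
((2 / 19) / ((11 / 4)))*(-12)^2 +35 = 8467 / 209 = 40.51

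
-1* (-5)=5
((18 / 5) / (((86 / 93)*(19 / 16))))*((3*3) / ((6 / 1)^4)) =93 / 4085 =0.02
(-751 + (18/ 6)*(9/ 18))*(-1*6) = 4497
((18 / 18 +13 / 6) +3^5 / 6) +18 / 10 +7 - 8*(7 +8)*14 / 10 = -1733 / 15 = -115.53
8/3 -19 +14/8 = -175/12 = -14.58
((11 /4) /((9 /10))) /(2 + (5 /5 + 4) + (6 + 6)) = 55 /342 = 0.16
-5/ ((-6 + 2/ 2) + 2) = 5/ 3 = 1.67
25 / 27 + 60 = 60.93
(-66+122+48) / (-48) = -13 / 6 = -2.17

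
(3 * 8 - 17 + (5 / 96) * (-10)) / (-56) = -311 / 2688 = -0.12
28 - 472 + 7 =-437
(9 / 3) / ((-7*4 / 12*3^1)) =-3 / 7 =-0.43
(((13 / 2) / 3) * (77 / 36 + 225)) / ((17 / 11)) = 68783 / 216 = 318.44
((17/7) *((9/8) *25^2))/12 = 31875/224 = 142.30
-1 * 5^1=-5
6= 6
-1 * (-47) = 47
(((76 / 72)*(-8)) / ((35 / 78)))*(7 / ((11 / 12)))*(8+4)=-94848 / 55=-1724.51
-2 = -2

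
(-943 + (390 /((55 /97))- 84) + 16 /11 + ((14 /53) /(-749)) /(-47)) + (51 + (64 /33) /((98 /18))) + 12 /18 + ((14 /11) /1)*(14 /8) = -244351786337 /861980658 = -283.48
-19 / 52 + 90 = 4661 / 52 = 89.63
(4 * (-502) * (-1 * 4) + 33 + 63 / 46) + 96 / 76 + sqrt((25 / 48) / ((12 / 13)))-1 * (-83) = 5 * sqrt(13) / 24 + 7123653 / 874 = 8151.38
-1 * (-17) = 17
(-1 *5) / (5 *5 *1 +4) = -5 / 29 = -0.17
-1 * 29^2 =-841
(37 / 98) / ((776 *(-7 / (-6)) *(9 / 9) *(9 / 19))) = 703 / 798504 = 0.00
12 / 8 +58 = 59.50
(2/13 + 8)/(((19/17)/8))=14416/247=58.36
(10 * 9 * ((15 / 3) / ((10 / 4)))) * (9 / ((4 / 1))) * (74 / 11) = 29970 / 11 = 2724.55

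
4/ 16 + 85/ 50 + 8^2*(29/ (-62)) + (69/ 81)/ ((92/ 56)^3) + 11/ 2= -197418023/ 8855460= -22.29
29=29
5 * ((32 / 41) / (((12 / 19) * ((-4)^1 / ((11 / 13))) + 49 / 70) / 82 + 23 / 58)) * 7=135766400 / 1832337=74.09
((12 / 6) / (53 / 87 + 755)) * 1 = 87 / 32869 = 0.00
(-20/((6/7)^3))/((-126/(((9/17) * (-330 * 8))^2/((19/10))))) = 1422960000/5491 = 259144.05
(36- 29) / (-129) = -7 / 129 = -0.05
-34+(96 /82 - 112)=-144.83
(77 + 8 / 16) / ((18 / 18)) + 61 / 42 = 1658 / 21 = 78.95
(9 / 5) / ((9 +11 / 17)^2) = 2601 / 134480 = 0.02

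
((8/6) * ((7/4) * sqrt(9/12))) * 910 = 3185 * sqrt(3)/3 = 1838.86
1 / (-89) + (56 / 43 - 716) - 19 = -733.71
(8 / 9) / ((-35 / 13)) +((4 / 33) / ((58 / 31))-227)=-22836761 / 100485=-227.27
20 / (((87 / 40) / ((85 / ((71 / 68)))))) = 4624000 / 6177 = 748.58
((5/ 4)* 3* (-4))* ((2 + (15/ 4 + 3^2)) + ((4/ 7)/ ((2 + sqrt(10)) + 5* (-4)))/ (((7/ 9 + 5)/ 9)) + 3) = -15171915/ 57148 + 1215* sqrt(10)/ 28574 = -265.35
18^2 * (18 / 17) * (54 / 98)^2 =104.16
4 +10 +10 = 24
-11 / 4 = -2.75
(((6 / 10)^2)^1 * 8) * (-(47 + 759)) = -58032 / 25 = -2321.28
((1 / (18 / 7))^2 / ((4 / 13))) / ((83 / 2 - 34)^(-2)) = 15925 / 576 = 27.65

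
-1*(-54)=54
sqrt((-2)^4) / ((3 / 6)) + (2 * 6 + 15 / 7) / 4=323 / 28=11.54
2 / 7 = 0.29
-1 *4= -4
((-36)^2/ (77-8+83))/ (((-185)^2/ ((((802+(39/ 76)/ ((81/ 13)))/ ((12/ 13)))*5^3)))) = 106981745/ 3953672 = 27.06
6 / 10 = 3 / 5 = 0.60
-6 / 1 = -6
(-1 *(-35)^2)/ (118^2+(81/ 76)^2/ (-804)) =-379252160/ 4310780849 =-0.09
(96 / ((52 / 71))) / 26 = 852 / 169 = 5.04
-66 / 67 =-0.99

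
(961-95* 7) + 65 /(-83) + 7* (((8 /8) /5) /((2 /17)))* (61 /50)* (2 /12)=74111497 /249000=297.64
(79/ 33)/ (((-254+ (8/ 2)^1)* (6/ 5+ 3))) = -79/ 34650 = -0.00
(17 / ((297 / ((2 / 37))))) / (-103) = -34 / 1131867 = -0.00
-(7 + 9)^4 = -65536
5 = 5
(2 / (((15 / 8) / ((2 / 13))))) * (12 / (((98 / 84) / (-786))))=-603648 / 455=-1326.70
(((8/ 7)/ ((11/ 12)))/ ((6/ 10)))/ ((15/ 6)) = 0.83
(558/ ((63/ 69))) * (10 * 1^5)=42780/ 7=6111.43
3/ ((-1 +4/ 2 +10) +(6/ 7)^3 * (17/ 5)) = 5145/ 22537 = 0.23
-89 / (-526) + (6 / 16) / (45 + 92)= 49561 / 288248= 0.17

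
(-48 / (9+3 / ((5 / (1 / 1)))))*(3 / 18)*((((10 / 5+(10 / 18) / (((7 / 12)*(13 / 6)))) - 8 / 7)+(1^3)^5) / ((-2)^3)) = 1045 / 4368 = 0.24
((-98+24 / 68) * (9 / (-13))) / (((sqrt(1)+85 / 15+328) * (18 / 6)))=3735 / 55471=0.07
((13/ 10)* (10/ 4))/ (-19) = -13/ 76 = -0.17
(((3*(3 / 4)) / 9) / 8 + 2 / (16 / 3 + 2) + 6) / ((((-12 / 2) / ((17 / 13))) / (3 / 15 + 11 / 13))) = -641291 / 446160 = -1.44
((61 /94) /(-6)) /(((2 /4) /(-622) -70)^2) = -23599924 /1069217179101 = -0.00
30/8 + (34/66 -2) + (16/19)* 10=26801/2508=10.69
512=512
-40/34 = -20/17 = -1.18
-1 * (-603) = 603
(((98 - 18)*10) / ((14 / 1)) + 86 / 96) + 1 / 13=253849 / 4368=58.12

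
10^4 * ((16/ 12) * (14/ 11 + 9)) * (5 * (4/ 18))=45200000/ 297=152188.55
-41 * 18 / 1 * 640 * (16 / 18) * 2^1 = -839680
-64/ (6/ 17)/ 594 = -272/ 891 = -0.31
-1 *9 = -9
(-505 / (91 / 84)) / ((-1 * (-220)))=-303 / 143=-2.12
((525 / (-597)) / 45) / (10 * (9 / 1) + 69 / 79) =-2765 / 12857589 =-0.00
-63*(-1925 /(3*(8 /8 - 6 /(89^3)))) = 581599425 /14387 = 40425.34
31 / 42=0.74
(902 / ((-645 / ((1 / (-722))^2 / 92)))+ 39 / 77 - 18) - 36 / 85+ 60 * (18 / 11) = 1625012177461889 / 20245643630520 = 80.26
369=369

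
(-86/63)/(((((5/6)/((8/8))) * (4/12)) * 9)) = -0.55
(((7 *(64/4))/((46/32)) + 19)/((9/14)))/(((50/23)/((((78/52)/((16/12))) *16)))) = 31206/25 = 1248.24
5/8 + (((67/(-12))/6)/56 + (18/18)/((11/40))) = 188263/44352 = 4.24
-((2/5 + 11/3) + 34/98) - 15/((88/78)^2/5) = -90125509/1422960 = -63.34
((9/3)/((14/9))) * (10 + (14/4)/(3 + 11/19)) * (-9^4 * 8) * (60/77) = -7934414130/9163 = -865918.82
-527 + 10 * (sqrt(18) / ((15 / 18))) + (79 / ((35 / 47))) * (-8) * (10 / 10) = -48149 / 35 + 36 * sqrt(2) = -1324.77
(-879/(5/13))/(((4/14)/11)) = -879879/10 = -87987.90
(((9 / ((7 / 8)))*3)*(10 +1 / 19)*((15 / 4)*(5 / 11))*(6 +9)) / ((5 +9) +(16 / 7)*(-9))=-5801625 / 4807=-1206.91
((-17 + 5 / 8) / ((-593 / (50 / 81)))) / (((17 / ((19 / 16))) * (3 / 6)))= 62225 / 26129952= 0.00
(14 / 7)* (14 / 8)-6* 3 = -29 / 2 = -14.50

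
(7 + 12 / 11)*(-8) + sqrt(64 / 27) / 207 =-712 / 11 + 8*sqrt(3) / 1863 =-64.72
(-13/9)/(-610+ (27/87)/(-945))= 13195/5572353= 0.00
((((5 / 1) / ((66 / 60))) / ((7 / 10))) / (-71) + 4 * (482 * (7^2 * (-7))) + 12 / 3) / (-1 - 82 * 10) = 3615327600 / 4488407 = 805.48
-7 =-7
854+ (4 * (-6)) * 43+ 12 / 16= -709 / 4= -177.25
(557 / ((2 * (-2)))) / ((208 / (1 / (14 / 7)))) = -557 / 1664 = -0.33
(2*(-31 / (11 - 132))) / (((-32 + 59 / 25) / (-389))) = 602950 / 89661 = 6.72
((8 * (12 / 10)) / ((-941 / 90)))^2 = 746496 / 885481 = 0.84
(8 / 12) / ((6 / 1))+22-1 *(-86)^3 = 5724703 / 9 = 636078.11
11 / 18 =0.61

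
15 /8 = 1.88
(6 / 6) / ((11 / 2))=2 / 11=0.18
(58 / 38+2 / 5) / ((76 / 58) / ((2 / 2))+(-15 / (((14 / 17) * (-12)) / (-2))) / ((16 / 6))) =1188768 / 106115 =11.20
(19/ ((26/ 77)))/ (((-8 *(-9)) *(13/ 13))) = 1463/ 1872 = 0.78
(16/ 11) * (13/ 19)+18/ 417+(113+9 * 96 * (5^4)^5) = 2393728637695315812929/ 29051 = 82397460937500114.04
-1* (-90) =90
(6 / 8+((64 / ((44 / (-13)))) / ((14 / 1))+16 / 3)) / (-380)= -4373 / 351120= -0.01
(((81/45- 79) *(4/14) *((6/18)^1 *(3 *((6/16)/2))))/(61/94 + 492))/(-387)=9071/418170270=0.00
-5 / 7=-0.71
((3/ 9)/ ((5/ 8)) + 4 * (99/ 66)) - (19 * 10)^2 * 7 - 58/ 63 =-79598732/ 315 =-252694.39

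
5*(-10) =-50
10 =10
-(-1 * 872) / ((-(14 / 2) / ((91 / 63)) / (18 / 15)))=-215.92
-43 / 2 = -21.50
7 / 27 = 0.26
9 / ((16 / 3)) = 27 / 16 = 1.69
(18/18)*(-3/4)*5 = -15/4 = -3.75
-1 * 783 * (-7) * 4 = 21924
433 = 433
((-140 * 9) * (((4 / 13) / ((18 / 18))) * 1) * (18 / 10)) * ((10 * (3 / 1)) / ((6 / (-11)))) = 498960 / 13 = 38381.54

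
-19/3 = -6.33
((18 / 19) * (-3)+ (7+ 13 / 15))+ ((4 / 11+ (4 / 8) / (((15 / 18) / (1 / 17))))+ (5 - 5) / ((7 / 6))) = 57809 / 10659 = 5.42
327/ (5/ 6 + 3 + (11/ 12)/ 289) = 378012/ 4435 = 85.23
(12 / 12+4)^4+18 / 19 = 11893 / 19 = 625.95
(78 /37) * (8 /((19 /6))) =3744 /703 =5.33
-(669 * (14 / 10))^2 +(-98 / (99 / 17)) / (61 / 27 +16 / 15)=-108315309921 / 123475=-877224.62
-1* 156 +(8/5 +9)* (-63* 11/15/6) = -11881/50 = -237.62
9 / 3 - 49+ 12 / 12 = -45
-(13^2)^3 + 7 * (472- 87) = -4824114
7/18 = 0.39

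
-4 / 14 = -2 / 7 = -0.29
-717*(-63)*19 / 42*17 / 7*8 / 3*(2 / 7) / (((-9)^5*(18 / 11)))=-3396668 / 8680203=-0.39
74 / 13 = 5.69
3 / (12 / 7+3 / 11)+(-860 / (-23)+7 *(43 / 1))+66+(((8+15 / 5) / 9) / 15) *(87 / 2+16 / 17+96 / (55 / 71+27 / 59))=113314673147 / 272476170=415.87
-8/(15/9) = -24/5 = -4.80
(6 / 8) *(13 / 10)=39 / 40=0.98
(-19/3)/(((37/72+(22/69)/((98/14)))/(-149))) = 10938984/6485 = 1686.81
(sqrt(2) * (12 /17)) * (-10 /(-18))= 20 * sqrt(2) /51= 0.55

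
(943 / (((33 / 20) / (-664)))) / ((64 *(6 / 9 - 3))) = 391345 / 154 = 2541.20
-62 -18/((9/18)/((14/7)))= -134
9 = 9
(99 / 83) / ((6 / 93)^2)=95139 / 332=286.56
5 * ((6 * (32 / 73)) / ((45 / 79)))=5056 / 219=23.09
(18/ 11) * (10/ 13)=180/ 143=1.26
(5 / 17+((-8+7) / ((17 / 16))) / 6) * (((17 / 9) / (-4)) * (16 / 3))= -28 / 81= -0.35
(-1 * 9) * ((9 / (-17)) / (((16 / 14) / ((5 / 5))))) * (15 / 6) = 10.42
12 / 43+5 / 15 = 79 / 129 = 0.61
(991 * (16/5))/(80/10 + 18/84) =221984/575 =386.06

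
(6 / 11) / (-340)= -3 / 1870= -0.00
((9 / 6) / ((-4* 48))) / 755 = -0.00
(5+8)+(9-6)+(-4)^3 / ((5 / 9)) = -496 / 5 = -99.20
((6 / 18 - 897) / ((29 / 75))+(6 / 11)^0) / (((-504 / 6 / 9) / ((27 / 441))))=86427 / 5684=15.21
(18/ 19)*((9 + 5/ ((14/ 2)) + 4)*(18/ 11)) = 31104/ 1463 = 21.26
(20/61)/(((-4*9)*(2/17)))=-85/1098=-0.08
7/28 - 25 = -24.75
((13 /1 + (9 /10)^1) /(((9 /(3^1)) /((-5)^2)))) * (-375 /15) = -17375 /6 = -2895.83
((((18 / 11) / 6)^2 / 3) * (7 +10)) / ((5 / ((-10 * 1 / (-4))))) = 51 / 242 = 0.21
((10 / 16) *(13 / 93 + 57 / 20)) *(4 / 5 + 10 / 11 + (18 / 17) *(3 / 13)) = 4126262 / 1130415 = 3.65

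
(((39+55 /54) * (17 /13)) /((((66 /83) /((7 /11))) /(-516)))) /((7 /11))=-131114353 /3861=-33958.65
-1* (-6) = 6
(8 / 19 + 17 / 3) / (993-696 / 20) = 1735 / 273087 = 0.01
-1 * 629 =-629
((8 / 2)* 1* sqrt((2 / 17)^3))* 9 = 72* sqrt(34) / 289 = 1.45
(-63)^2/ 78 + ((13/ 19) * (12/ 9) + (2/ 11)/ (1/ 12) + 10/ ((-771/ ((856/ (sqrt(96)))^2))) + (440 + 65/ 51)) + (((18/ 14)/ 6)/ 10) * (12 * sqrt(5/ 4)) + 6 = 9 * sqrt(5)/ 70 + 85950219341/ 213670314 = 402.54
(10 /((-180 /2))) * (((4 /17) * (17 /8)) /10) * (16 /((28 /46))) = -46 /315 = -0.15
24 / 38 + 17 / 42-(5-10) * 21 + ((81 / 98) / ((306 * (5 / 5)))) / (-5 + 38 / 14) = 46031135 / 434112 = 106.04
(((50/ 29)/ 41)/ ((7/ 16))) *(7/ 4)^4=0.90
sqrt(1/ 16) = 1/ 4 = 0.25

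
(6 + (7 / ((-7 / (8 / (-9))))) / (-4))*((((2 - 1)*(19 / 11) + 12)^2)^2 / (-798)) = -13517025626 / 52575831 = -257.10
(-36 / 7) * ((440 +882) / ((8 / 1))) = -849.86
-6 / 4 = -3 / 2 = -1.50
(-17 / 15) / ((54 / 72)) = -68 / 45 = -1.51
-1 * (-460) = 460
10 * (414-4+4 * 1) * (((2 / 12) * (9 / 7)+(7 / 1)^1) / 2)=104535 / 7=14933.57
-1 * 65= -65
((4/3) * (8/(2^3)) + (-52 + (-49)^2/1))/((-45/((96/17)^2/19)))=-7220224/82365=-87.66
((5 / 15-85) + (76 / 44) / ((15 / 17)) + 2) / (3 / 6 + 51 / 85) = -8878 / 121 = -73.37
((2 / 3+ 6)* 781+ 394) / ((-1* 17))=-16802 / 51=-329.45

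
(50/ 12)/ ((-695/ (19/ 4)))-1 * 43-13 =-186911/ 3336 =-56.03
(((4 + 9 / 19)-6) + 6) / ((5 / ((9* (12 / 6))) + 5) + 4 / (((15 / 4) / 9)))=7650 / 25441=0.30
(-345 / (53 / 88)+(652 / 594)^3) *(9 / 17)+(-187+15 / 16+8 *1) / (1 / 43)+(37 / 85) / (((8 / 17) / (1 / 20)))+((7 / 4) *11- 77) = -16820969255763661 / 2098174557600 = -8016.95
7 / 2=3.50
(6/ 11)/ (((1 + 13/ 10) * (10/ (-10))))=-60/ 253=-0.24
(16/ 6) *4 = 32/ 3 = 10.67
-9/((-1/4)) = 36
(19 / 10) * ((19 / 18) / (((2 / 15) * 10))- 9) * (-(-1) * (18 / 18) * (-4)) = 3743 / 60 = 62.38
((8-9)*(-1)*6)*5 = 30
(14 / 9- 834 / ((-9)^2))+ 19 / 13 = -2555 / 351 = -7.28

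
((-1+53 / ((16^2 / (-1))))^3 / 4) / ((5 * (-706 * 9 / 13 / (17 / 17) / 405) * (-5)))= -3451924593 / 236894289920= -0.01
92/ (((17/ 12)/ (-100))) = -110400/ 17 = -6494.12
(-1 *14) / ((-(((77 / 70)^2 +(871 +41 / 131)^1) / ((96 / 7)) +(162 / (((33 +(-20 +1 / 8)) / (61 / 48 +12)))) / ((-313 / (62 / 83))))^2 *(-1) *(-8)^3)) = 463284150240040000 / 67739705643457630832623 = 0.00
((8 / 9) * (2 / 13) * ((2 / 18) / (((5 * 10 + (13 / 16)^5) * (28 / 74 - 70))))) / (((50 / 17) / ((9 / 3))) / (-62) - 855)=0.00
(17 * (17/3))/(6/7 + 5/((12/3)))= 8092/177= 45.72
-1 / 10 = -0.10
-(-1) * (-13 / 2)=-13 / 2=-6.50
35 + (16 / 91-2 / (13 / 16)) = 229 / 7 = 32.71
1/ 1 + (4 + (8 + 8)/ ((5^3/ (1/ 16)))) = 626/ 125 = 5.01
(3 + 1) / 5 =0.80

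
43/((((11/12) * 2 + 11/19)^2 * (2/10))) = 558828/15125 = 36.95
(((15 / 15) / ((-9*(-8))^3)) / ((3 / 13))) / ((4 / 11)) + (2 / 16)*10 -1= 1119887 / 4478976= 0.25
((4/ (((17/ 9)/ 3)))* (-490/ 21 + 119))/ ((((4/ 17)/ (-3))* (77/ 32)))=-35424/ 11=-3220.36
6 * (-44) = -264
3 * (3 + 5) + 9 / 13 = 321 / 13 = 24.69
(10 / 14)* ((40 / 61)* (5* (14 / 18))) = 1000 / 549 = 1.82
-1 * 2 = -2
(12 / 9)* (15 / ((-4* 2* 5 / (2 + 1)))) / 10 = -3 / 20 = -0.15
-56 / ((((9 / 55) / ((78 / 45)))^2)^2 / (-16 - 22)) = 14237566190848 / 531441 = 26790492.62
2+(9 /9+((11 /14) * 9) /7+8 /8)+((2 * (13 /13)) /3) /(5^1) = 7561 /1470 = 5.14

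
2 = 2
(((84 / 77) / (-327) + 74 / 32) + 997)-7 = 19036459 / 19184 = 992.31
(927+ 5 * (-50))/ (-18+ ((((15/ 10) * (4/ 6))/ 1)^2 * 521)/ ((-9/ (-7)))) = 6093/ 3485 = 1.75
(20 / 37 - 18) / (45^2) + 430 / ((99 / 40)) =143182894 / 824175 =173.73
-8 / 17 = -0.47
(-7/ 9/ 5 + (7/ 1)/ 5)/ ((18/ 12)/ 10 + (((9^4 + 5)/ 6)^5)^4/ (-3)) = -0.00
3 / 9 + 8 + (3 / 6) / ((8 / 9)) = 427 / 48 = 8.90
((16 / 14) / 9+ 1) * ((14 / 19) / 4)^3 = 3479 / 493848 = 0.01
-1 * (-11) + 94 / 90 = 542 / 45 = 12.04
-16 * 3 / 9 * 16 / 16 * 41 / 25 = -8.75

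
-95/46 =-2.07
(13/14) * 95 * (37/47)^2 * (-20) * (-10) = 169071500/15463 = 10933.94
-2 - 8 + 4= -6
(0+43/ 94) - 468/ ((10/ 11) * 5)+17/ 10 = -118443/ 1175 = -100.80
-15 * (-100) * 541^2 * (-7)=-3073150500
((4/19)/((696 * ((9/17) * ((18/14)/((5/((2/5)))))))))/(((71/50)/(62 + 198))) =9668750/9506403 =1.02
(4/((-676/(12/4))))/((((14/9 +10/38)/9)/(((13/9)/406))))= -513/1641458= -0.00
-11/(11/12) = -12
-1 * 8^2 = -64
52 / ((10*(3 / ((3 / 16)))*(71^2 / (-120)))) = -39 / 5041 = -0.01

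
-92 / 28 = -23 / 7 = -3.29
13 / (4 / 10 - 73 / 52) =-3380 / 261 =-12.95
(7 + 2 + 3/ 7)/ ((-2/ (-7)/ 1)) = 33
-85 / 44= -1.93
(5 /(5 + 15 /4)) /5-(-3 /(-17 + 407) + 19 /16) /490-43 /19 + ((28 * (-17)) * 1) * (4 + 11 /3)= -106065403859 /29047200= -3651.48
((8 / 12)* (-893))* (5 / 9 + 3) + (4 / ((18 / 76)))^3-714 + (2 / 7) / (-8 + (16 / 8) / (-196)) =1136815018 / 572265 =1986.52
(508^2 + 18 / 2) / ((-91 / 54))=-13935942 / 91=-153142.22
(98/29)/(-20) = -49/290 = -0.17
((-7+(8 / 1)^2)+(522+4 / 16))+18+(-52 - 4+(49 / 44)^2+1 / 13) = 13655329 / 25168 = 542.57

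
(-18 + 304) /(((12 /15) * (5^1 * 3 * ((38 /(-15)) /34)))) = -12155 /38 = -319.87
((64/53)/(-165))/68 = -16/148665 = -0.00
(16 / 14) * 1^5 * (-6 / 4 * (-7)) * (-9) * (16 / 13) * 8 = -13824 / 13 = -1063.38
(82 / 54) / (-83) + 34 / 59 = 73775 / 132219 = 0.56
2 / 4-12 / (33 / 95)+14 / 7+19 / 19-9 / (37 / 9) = -27053 / 814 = -33.23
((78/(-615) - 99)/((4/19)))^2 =149072437801/672400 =221702.02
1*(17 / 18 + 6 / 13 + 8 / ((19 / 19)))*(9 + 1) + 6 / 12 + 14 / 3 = 23219 / 234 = 99.23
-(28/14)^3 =-8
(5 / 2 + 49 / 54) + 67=1901 / 27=70.41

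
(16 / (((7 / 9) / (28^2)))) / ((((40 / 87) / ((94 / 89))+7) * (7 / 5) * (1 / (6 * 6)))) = 55777.06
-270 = -270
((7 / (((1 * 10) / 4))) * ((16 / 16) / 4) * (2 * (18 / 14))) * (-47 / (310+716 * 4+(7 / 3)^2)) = -3807 / 143075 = -0.03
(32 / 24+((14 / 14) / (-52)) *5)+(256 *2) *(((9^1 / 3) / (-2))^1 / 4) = -29759 / 156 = -190.76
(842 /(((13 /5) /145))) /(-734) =-305225 /4771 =-63.98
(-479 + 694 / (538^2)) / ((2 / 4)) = -69321491 / 72361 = -958.00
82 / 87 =0.94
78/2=39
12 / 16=0.75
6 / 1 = 6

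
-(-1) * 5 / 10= 1 / 2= 0.50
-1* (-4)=4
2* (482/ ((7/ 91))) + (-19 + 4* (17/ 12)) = 37556/ 3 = 12518.67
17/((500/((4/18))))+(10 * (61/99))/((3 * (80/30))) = 12833/16500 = 0.78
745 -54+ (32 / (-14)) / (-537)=2597485 / 3759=691.00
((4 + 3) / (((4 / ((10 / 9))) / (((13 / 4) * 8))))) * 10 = 4550 / 9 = 505.56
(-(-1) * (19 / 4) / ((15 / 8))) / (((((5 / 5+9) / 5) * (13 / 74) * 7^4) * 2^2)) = 703 / 936390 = 0.00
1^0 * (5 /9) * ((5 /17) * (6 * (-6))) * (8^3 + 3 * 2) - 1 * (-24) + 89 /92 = -4726551 /1564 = -3022.09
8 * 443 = 3544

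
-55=-55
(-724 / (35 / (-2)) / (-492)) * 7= -362 / 615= -0.59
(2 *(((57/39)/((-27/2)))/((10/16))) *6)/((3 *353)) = -1216/619515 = -0.00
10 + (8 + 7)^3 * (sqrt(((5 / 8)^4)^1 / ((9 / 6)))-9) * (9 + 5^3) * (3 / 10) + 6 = -1221059 + 1130625 * sqrt(6) / 64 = -1177786.28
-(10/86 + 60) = -2585/43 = -60.12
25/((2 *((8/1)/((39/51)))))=325/272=1.19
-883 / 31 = -28.48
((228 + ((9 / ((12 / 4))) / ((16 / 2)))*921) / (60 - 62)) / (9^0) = -4587 / 16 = -286.69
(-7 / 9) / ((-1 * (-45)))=-7 / 405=-0.02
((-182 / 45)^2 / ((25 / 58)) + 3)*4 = 8292268 / 50625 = 163.80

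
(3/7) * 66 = 198/7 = 28.29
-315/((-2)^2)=-315/4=-78.75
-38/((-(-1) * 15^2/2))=-76/225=-0.34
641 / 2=320.50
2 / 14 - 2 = -13 / 7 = -1.86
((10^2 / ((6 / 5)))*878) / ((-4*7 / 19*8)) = -6206.10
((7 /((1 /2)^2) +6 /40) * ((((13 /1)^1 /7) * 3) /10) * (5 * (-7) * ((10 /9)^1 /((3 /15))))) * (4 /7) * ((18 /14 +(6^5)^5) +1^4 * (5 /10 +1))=-4855229822124627969131095 /98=-49543161450251305807460.15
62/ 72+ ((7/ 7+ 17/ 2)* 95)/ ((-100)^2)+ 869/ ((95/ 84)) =526221931/ 684000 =769.33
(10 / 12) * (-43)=-215 / 6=-35.83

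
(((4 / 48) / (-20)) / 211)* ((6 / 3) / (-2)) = 1 / 50640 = 0.00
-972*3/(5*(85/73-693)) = 53217/63130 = 0.84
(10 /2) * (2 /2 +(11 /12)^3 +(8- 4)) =49855 /1728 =28.85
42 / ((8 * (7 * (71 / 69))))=207 / 284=0.73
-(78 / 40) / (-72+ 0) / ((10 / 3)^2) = 39 / 16000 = 0.00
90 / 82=45 / 41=1.10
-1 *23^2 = -529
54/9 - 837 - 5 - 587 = -1423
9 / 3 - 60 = -57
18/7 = 2.57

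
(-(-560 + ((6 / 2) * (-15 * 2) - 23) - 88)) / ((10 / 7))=5327 / 10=532.70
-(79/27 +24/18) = -115/27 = -4.26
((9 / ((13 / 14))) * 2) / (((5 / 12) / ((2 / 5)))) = 6048 / 325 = 18.61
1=1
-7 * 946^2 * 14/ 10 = -43850884/ 5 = -8770176.80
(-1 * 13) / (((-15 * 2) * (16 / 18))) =39 / 80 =0.49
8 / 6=4 / 3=1.33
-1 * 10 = -10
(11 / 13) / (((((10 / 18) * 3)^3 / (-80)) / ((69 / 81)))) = -4048 / 325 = -12.46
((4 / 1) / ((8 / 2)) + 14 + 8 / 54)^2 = 167281 / 729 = 229.47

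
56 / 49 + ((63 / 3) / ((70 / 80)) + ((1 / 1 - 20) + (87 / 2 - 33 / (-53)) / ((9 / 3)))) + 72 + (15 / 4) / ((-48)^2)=105824575 / 1139712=92.85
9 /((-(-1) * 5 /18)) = 162 /5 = 32.40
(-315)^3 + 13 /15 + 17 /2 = -937675969 /30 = -31255865.63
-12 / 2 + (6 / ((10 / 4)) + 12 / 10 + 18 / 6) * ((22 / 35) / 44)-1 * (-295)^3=8985329183 / 350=25672369.09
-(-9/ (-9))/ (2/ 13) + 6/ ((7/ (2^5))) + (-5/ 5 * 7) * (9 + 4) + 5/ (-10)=-494/ 7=-70.57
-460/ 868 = -115/ 217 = -0.53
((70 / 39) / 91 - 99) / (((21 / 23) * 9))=-12.05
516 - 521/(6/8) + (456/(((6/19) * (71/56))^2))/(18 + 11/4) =-41.58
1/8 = 0.12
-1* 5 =-5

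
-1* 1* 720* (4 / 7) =-2880 / 7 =-411.43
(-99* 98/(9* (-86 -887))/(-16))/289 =-77/321368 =-0.00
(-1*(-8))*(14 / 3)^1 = 112 / 3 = 37.33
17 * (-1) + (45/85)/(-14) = -4055/238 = -17.04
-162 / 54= -3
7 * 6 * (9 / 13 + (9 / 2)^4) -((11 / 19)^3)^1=12306121619 / 713336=17251.51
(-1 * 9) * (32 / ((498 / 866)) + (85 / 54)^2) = -523.12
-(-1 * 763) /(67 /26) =19838 /67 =296.09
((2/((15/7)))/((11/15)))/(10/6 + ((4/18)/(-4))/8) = 2016/2629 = 0.77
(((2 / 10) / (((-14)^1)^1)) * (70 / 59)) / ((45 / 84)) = -28 / 885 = -0.03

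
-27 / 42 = -0.64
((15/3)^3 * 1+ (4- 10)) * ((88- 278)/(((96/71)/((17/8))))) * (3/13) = -13645135/1664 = -8200.20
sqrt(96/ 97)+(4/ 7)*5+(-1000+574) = -2962/ 7+4*sqrt(582)/ 97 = -422.15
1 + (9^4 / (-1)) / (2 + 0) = -3279.50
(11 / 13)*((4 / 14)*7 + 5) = 77 / 13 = 5.92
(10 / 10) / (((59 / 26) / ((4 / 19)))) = 104 / 1121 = 0.09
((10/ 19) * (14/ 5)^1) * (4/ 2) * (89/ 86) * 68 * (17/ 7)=411536/ 817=503.72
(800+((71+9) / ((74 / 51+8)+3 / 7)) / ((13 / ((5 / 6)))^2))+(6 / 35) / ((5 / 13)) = 250496351242 / 312933075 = 800.48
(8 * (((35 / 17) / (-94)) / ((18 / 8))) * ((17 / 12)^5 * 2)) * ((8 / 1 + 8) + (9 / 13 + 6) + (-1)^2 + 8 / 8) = -312786145 / 14253408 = -21.94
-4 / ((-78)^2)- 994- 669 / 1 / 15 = -7898558 / 7605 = -1038.60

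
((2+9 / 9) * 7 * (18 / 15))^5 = 31757969376 / 3125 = 10162550.20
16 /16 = 1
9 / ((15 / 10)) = 6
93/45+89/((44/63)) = 85469/660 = 129.50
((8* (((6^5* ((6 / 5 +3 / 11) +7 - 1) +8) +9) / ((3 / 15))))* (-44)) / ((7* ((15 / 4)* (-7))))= 409199488 / 735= 556734.00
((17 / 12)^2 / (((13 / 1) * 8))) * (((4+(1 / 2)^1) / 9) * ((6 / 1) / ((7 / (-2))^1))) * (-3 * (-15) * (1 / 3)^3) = -1445 / 52416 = -0.03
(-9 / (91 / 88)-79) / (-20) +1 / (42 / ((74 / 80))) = 96253 / 21840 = 4.41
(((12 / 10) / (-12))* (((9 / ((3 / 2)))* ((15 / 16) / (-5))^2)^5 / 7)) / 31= -14348907 / 74560632258560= -0.00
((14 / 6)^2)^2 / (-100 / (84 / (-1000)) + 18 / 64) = 537824 / 21605103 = 0.02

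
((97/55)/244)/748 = 97/10038160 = 0.00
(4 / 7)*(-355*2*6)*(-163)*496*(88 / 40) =432975689.14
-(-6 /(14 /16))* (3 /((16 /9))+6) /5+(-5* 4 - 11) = -716 /35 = -20.46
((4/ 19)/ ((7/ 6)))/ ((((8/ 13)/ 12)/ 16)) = 7488/ 133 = 56.30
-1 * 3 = -3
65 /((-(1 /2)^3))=-520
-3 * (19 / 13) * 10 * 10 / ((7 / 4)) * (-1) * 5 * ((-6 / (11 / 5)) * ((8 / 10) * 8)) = -21888000 / 1001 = -21866.13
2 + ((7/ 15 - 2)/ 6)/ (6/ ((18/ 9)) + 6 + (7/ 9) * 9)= 2857/ 1440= 1.98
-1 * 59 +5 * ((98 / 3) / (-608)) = -54053 / 912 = -59.27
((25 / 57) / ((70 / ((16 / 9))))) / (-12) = -0.00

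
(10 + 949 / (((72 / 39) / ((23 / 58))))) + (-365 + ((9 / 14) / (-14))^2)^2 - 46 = 133391.30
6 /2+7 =10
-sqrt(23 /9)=-sqrt(23) /3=-1.60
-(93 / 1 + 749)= -842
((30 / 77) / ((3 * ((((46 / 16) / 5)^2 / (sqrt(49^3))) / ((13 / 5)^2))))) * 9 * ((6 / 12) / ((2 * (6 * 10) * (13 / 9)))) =137592 / 5819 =23.65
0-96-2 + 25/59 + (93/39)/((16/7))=-1184653/12272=-96.53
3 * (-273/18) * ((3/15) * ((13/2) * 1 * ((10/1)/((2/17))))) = -20111/4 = -5027.75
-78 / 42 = -13 / 7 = -1.86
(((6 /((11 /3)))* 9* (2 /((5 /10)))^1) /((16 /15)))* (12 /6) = 1215 /11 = 110.45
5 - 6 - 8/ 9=-17/ 9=-1.89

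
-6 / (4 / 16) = -24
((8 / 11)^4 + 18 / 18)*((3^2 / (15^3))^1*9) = 56211 / 1830125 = 0.03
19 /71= 0.27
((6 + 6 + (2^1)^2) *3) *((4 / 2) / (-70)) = -48 / 35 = -1.37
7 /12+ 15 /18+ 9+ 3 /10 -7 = 223 /60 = 3.72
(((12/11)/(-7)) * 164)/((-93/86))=56416/2387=23.63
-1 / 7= -0.14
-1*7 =-7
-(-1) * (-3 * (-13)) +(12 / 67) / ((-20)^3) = 5225997 / 134000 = 39.00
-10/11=-0.91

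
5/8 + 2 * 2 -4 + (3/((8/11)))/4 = 53/32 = 1.66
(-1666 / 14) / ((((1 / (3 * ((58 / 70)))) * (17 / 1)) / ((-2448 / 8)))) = 26622 / 5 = 5324.40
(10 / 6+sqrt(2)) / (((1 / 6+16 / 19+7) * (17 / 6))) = 684 * sqrt(2) / 15521+1140 / 15521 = 0.14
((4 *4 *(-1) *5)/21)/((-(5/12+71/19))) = 6080/6629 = 0.92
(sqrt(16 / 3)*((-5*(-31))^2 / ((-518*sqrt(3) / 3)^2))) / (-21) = -0.03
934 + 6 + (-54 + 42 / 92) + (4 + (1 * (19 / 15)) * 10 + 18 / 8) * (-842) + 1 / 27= -9340672 / 621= -15041.34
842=842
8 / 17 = 0.47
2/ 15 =0.13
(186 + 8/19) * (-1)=-3542/19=-186.42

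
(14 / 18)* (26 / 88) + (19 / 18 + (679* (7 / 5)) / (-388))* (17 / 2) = -46027 / 3960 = -11.62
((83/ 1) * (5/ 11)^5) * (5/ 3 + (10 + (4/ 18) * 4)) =20.22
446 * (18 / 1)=8028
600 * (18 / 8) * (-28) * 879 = -33226200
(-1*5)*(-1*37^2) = 6845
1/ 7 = 0.14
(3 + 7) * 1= 10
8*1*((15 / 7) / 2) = 60 / 7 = 8.57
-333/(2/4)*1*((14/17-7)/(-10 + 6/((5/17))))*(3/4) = 524475/1768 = 296.65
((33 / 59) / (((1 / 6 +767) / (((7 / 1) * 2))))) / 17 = 0.00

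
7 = 7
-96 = -96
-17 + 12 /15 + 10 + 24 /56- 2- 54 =-2162 /35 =-61.77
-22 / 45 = -0.49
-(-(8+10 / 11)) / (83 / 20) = 1960 / 913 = 2.15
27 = 27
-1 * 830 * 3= -2490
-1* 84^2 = -7056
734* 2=1468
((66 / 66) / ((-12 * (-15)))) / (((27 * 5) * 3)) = 1 / 72900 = 0.00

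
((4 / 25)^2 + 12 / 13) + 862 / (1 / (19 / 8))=66566457 / 32500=2048.20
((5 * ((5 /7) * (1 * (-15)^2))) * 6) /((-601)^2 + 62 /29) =978750 /73324237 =0.01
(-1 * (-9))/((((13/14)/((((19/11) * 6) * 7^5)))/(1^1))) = 241415748/143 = 1688222.01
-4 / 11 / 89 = -4 / 979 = -0.00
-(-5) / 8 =5 / 8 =0.62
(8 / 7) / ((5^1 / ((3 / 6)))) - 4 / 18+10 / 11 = 2776 / 3465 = 0.80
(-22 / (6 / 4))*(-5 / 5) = 44 / 3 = 14.67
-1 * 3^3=-27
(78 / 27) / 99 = 26 / 891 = 0.03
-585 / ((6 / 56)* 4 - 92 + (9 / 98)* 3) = 57330 / 8947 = 6.41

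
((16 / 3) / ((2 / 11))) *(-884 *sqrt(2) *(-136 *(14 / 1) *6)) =296231936 *sqrt(2) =418935221.50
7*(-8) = -56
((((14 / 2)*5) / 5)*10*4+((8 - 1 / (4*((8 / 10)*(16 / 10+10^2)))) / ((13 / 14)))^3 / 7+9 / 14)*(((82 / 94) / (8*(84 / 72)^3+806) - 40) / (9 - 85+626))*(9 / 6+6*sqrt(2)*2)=-47858947369777065482465247*sqrt(2) / 147462051014086961152000 - 47858947369777065482465247 / 1179696408112695689216000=-499.55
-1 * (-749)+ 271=1020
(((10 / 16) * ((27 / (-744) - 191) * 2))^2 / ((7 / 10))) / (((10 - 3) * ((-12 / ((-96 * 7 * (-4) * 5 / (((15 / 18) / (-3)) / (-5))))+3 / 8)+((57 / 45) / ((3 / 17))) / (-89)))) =1123692927080625 / 28417377352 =39542.46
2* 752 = 1504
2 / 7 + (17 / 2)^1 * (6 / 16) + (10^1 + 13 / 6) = 5255 / 336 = 15.64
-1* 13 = -13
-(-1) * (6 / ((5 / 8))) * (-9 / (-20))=108 / 25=4.32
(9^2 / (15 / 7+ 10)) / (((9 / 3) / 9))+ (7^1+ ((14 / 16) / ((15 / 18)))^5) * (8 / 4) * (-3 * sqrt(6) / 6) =1701 / 85-26484101 * sqrt(6) / 3200000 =-0.26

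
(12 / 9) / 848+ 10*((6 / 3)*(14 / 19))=14.74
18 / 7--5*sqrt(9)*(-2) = -192 / 7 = -27.43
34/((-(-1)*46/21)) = 357/23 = 15.52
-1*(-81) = 81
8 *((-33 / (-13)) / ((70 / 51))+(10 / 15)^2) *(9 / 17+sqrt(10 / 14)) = 75148 / 7735+75148 *sqrt(35) / 28665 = 25.22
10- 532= -522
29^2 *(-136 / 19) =-114376 / 19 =-6019.79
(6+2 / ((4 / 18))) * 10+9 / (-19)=2841 / 19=149.53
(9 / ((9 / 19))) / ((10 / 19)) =361 / 10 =36.10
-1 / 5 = -0.20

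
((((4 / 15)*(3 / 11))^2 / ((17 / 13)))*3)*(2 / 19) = 1248 / 977075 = 0.00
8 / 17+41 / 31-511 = -268352 / 527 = -509.21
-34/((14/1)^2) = -17/98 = -0.17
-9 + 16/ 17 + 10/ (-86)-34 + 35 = -5245/ 731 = -7.18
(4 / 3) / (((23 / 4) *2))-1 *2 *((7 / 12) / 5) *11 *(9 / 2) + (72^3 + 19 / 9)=373238.68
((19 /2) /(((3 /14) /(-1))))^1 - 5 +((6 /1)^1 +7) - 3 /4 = -445 /12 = -37.08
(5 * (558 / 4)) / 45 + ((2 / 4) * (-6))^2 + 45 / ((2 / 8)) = 409 / 2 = 204.50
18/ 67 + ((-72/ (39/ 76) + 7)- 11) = -125458/ 871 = -144.04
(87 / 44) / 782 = 87 / 34408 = 0.00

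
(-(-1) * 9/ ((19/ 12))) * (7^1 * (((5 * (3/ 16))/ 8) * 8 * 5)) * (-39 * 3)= -1658475/ 76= -21822.04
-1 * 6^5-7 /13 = -101095 /13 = -7776.54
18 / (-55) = -18 / 55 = -0.33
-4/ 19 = -0.21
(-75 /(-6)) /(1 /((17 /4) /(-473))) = -425 /3784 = -0.11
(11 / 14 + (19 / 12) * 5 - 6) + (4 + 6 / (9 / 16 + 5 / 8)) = 18761 / 1596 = 11.76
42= 42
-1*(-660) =660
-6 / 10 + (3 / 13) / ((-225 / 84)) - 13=-4448 / 325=-13.69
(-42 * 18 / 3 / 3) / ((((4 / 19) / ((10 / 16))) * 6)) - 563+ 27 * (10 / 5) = -8809 / 16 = -550.56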